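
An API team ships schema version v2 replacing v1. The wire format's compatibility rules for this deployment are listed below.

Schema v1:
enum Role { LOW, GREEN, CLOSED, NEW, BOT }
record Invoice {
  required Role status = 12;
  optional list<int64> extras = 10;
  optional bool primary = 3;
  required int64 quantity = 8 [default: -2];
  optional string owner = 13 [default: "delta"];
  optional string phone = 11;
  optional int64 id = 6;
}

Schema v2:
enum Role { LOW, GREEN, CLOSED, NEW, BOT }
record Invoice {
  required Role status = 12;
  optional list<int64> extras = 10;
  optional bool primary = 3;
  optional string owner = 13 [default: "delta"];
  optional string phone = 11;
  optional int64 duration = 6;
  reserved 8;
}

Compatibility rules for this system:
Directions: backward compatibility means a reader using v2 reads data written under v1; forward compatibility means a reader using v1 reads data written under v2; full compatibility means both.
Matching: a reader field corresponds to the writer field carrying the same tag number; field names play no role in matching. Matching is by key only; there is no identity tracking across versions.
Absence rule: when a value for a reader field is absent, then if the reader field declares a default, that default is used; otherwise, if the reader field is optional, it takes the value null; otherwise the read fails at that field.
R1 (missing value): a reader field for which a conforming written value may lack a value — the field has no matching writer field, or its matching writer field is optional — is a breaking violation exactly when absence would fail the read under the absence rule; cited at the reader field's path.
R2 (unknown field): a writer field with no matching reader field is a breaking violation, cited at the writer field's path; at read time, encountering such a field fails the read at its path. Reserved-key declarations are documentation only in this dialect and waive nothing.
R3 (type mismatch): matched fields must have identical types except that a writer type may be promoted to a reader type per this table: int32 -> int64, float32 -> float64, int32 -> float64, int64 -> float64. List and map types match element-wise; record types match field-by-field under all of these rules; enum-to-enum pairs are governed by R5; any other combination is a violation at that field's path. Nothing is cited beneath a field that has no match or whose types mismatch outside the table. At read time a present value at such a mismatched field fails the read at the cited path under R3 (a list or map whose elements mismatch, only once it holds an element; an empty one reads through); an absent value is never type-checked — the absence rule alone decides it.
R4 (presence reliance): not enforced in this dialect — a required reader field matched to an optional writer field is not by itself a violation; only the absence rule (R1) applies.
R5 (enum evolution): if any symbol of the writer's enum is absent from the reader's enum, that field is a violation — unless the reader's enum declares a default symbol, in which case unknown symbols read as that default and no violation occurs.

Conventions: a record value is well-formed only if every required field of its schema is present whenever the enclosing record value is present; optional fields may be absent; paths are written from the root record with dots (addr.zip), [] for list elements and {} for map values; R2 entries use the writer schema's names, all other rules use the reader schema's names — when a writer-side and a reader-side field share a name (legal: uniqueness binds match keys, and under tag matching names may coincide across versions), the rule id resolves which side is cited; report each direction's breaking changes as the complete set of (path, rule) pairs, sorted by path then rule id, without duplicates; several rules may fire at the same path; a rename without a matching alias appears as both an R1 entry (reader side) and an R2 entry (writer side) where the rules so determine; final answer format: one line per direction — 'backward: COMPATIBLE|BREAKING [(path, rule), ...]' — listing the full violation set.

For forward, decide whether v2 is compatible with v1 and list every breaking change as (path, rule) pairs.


forward: COMPATIBLE []

in Invoice below, arrows point writer -> reader
forward pass over Invoice, reader schema v1, writer schema v2:
  writer required, Role -> Role: reader status maps from writer status
  writer optional, list<int64> -> list<int64>: reader extras maps from writer extras
  writer optional, bool -> bool: reader primary maps from writer primary
  quantity: no writer match
  writer optional, string -> string: reader owner maps from writer owner
  writer optional, string -> string: reader phone maps from writer phone
  writer optional, int64 -> int64: reader id maps from writer duration
  => forward: COMPATIBLE
remaining Invoice differences; none change what is asked:
  removed field quantity from record Invoice (its key 8 joins the reserved list) -> affects backward compatibility only, which is not asked
  renamed field id to duration in record Invoice -> inert for the asked Invoice verdict: nothing fires


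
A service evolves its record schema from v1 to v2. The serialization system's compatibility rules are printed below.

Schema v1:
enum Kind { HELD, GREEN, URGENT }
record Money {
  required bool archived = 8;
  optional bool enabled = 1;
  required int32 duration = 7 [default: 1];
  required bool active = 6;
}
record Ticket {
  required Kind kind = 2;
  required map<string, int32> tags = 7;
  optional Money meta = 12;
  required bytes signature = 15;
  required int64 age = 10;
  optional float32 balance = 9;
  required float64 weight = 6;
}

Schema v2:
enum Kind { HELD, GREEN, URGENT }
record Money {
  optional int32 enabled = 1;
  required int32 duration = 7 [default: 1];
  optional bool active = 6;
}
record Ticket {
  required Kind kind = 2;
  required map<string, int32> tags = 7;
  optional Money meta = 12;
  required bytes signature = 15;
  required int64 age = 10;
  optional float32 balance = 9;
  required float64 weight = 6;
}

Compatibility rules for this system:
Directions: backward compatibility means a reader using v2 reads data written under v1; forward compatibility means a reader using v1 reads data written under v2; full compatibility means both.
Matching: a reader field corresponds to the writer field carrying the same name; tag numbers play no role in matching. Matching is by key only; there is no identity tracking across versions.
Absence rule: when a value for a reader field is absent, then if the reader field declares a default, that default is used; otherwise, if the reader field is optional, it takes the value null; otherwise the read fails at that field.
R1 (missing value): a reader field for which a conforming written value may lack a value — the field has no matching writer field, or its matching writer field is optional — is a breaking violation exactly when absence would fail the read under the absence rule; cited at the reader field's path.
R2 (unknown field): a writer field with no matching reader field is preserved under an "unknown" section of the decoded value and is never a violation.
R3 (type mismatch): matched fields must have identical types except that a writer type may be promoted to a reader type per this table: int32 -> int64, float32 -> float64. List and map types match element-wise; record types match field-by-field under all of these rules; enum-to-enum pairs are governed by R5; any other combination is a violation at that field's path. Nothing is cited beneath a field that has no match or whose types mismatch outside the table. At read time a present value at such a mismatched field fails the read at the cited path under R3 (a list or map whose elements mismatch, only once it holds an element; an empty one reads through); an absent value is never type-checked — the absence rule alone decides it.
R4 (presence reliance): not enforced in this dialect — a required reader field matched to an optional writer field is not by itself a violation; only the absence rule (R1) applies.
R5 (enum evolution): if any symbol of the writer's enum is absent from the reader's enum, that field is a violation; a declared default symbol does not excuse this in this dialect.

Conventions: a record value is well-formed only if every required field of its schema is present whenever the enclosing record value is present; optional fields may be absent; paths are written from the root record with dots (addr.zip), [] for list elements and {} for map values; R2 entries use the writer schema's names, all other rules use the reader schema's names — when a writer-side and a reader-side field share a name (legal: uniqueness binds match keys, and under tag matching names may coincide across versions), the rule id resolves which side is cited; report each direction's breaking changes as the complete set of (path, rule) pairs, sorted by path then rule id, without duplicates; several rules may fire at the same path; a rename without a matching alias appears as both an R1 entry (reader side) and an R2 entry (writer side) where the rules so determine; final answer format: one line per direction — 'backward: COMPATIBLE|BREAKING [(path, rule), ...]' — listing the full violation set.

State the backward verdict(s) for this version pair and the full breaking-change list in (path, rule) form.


backward: BREAKING [(meta.enabled, R3)]

arrows below run writer -> reader for Ticket
backward for Ticket (reader v2, writer v1):
  kind: Kind -> Kind, writer required; from kind
  tags: map<string, int32> -> map<string, int32>, writer required; from tags
  meta: Money -> Money, writer optional; from meta
  signature: bytes -> bytes, writer required; from signature
  age: int64 -> int64, writer required; from age
  balance: float32 -> float32, writer optional; from balance
  weight: float64 -> float64, writer required; from weight
  meta.enabled: bool -> int32, writer optional; from meta.enabled
  meta.duration: int32 -> int32, writer required; from meta.duration
  meta.active: bool -> bool, writer required; from meta.active
  writer field meta.archived has no reader counterpart
  breaking: (meta.enabled, R3)
  backward on Ticket therefore BREAKING (1)
the rest of the Ticket diff is inert for this question:
  field active in record Money: required changed to optional -> affects forward compatibility only, which is not asked
  removed field archived from record Money -> affects forward compatibility only, which is not asked


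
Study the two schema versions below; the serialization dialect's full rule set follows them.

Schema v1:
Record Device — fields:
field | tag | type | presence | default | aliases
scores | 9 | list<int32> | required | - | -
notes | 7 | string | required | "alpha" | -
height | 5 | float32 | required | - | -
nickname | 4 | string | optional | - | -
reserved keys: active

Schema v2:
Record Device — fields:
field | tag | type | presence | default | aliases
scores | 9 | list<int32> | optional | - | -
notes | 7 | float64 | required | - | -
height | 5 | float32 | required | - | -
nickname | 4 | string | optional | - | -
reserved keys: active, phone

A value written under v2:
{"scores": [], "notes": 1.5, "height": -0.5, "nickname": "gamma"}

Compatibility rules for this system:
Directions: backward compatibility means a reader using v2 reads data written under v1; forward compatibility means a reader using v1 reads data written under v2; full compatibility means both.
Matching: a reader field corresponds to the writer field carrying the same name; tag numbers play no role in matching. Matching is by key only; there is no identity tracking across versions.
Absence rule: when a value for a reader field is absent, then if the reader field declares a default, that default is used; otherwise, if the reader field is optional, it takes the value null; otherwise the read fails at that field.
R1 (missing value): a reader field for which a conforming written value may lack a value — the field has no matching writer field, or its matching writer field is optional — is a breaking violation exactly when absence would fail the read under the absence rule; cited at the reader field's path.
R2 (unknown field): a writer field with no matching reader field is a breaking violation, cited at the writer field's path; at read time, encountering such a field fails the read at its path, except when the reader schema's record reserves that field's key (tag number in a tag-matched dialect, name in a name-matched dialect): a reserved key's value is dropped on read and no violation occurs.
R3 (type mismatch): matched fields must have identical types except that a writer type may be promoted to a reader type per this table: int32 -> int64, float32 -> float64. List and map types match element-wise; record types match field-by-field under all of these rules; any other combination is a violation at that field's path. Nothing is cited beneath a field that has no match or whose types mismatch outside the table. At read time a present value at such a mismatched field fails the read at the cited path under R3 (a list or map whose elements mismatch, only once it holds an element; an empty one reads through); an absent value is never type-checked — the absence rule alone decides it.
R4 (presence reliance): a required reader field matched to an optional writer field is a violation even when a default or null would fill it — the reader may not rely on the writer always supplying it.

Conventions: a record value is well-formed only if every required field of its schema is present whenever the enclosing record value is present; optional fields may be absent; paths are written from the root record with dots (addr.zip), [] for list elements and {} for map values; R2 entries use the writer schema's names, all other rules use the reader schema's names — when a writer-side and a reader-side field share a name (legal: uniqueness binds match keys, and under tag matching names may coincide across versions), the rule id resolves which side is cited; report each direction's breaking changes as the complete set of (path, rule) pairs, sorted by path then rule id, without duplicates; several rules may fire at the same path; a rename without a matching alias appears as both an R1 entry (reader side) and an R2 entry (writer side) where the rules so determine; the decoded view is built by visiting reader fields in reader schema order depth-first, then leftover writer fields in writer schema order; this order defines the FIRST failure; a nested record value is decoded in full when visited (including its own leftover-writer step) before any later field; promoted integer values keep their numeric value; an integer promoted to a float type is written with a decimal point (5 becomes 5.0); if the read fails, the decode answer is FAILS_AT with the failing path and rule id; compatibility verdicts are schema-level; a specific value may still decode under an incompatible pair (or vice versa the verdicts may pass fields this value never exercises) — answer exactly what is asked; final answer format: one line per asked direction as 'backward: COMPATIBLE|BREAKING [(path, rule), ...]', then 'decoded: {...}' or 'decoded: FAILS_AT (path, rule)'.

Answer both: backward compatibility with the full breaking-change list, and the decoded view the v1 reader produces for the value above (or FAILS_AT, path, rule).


each type pair in Device: writer, then reader
backward for Device (reader v2, writer v1):
  writer required, list<int32> -> list<int32>: reader scores maps from writer scores
  writer required, string -> float64: reader notes maps from writer notes
  writer required, float32 -> float32: reader height maps from writer height
  writer optional, string -> string: reader nickname maps from writer nickname
  breaking: (notes, R3)
  backward on Device therefore BREAKING (1)
migrating the Device value to v1:
  scores := []
  read fails at notes under R3
  => FAILS_AT (notes, R3)
the other Device changes do not affect what is asked:
  field scores in record Device: required changed to optional -> its effect on Device is confined to the forward direction, not asked

backward: BREAKING [(notes, R3)]; decoded: FAILS_AT (notes, R3)


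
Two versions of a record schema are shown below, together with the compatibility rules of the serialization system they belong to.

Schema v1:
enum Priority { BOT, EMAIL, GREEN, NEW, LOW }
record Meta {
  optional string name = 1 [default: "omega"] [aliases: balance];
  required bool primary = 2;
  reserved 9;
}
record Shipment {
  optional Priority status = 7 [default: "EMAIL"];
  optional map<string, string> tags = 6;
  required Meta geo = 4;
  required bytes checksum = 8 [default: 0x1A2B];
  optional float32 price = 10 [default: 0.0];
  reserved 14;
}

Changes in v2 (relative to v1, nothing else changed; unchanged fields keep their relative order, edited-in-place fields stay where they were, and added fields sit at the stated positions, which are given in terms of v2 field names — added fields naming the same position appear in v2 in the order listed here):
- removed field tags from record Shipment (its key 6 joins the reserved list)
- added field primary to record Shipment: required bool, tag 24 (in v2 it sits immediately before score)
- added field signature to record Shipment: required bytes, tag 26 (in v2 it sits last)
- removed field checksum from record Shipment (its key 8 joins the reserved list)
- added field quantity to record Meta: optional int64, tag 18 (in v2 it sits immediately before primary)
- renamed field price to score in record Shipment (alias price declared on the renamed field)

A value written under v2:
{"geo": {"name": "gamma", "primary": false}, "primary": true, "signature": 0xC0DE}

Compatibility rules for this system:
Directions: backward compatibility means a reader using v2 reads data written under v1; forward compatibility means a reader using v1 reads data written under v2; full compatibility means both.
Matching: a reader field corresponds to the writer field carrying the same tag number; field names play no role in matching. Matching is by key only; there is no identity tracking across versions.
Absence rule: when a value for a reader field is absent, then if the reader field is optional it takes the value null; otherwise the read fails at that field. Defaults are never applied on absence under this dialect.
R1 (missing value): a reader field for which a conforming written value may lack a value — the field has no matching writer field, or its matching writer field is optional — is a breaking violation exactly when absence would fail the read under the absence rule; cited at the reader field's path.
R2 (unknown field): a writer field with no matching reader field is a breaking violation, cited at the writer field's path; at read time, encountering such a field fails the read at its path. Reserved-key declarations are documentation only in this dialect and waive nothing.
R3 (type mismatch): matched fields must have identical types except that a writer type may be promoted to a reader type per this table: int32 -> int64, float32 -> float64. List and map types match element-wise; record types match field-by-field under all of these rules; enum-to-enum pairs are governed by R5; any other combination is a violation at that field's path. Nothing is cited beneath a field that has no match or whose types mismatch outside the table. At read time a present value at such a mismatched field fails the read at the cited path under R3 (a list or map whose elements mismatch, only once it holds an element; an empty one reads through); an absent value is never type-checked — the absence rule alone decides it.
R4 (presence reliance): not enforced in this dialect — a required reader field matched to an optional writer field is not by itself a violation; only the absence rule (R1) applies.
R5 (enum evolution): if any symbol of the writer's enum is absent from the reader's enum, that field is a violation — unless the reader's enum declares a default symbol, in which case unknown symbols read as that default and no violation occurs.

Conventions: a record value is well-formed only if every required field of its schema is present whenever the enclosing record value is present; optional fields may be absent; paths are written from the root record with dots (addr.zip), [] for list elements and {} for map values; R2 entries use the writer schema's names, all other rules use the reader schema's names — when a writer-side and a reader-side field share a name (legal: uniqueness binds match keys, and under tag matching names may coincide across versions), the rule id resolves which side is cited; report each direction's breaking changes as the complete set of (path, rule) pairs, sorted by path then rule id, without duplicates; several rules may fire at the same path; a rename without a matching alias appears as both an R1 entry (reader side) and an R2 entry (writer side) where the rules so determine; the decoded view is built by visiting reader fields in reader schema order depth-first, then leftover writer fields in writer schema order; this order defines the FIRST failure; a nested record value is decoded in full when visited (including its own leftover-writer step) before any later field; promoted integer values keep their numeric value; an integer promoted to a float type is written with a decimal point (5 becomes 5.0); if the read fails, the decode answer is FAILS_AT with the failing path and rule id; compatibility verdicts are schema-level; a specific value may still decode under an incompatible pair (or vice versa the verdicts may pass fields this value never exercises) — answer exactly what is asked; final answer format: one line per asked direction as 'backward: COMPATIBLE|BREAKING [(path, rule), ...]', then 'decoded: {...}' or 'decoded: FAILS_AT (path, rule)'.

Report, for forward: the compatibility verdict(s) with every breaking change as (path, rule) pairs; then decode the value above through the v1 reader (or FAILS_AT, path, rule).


forward: BREAKING [(checksum, R1), (geo.quantity, R2), (primary, R2), (signature, R2)]; decoded: FAILS_AT (checksum, R1)

the writer's type comes first in each Shipment pair
forward on Shipment — v1 reading data written by v2:
  Priority -> Priority, writer optional: status aligns to status
  tags: no writer match
  Meta -> Meta, writer required: geo aligns to geo
  checksum: no writer match
  float32 -> float32, writer optional: price aligns to score
  writer field primary has no reader counterpart
  writer field signature has no reader counterpart
  string -> string, writer optional: geo.name aligns to geo.name
  bool -> bool, writer required: geo.primary aligns to geo.primary
  writer field geo.quantity has no reader counterpart
  violation R1 at checksum
  violation R2 at geo.quantity
  violation R2 at primary
  violation R2 at signature
  => forward: BREAKING (4)
decode walk for Shipment under reader schema v1:
  status := null (not supplied -> null)
  tags := null (not supplied -> null)
  geo.name := "gamma"
  geo.primary := false
  read fails at checksum under R1 (no fill)
  => FAILS_AT (checksum, R1)
diffs on Shipment not affecting the asked answer:
  removed field tags from record Shipment (its key 6 joins the reserved list) -> fires only in the backward direction of Shipment, which is not asked here
  renamed field price to score in record Shipment (alias price declared on the renamed field) -> inert for the asked Shipment verdict: nothing fires


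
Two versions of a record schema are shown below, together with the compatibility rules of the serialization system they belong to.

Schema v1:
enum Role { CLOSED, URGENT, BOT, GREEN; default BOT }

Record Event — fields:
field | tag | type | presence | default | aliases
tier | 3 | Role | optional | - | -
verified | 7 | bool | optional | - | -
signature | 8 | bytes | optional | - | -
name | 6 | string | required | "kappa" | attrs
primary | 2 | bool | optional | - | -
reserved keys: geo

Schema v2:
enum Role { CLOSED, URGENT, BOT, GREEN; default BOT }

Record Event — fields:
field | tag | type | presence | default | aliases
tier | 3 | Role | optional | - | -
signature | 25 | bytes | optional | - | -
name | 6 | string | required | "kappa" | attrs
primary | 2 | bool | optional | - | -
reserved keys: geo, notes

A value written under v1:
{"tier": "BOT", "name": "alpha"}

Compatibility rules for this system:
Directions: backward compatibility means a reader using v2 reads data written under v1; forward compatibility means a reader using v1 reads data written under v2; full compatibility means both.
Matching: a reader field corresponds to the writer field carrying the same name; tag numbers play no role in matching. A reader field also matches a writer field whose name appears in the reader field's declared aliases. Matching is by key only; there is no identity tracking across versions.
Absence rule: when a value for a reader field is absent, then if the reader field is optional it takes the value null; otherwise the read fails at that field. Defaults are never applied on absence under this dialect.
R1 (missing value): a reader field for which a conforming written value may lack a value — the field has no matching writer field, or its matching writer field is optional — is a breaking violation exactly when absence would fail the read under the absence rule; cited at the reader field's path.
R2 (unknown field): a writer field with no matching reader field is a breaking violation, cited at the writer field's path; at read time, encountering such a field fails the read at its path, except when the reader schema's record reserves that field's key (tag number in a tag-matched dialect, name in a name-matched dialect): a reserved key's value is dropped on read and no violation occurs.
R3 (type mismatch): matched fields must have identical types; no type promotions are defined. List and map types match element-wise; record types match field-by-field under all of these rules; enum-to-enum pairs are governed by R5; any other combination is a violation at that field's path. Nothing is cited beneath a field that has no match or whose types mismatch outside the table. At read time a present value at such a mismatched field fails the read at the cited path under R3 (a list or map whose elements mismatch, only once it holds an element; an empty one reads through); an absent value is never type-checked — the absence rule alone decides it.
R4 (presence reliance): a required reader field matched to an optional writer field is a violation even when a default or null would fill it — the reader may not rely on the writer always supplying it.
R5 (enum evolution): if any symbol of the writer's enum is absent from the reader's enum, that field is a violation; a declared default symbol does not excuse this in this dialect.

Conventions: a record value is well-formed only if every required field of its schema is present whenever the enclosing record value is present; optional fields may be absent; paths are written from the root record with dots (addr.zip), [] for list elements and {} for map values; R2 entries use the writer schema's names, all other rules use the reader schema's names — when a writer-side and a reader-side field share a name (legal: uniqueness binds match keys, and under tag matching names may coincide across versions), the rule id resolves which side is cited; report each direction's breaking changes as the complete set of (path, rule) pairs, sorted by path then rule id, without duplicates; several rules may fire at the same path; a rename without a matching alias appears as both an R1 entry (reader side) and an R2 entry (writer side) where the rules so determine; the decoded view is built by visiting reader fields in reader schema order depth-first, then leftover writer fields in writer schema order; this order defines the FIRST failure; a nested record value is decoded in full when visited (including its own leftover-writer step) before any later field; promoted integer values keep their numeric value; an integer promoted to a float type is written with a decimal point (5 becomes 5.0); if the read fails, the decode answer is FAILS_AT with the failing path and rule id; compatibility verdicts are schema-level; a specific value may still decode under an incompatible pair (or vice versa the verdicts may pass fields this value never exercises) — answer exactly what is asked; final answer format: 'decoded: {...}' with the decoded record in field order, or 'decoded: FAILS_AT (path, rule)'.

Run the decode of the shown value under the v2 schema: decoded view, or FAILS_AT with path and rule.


arrows below run writer -> reader for Event
decode walk for Event under reader schema v2:
  tier := "BOT"
  signature := null (absent, optional -> null)
  name := "alpha"
  primary := null (absent, optional -> null)
  => decoded: {"tier": "BOT", "signature": null, "name": "alpha", "primary": null}
the rest of the Event diff is inert for this question:
  field signature in record Event: tag 8 changed to 25 -> no rule fires on it and the decoded Event view is identical with or without it

decoded: {"tier": "BOT", "signature": null, "name": "alpha", "primary": null}


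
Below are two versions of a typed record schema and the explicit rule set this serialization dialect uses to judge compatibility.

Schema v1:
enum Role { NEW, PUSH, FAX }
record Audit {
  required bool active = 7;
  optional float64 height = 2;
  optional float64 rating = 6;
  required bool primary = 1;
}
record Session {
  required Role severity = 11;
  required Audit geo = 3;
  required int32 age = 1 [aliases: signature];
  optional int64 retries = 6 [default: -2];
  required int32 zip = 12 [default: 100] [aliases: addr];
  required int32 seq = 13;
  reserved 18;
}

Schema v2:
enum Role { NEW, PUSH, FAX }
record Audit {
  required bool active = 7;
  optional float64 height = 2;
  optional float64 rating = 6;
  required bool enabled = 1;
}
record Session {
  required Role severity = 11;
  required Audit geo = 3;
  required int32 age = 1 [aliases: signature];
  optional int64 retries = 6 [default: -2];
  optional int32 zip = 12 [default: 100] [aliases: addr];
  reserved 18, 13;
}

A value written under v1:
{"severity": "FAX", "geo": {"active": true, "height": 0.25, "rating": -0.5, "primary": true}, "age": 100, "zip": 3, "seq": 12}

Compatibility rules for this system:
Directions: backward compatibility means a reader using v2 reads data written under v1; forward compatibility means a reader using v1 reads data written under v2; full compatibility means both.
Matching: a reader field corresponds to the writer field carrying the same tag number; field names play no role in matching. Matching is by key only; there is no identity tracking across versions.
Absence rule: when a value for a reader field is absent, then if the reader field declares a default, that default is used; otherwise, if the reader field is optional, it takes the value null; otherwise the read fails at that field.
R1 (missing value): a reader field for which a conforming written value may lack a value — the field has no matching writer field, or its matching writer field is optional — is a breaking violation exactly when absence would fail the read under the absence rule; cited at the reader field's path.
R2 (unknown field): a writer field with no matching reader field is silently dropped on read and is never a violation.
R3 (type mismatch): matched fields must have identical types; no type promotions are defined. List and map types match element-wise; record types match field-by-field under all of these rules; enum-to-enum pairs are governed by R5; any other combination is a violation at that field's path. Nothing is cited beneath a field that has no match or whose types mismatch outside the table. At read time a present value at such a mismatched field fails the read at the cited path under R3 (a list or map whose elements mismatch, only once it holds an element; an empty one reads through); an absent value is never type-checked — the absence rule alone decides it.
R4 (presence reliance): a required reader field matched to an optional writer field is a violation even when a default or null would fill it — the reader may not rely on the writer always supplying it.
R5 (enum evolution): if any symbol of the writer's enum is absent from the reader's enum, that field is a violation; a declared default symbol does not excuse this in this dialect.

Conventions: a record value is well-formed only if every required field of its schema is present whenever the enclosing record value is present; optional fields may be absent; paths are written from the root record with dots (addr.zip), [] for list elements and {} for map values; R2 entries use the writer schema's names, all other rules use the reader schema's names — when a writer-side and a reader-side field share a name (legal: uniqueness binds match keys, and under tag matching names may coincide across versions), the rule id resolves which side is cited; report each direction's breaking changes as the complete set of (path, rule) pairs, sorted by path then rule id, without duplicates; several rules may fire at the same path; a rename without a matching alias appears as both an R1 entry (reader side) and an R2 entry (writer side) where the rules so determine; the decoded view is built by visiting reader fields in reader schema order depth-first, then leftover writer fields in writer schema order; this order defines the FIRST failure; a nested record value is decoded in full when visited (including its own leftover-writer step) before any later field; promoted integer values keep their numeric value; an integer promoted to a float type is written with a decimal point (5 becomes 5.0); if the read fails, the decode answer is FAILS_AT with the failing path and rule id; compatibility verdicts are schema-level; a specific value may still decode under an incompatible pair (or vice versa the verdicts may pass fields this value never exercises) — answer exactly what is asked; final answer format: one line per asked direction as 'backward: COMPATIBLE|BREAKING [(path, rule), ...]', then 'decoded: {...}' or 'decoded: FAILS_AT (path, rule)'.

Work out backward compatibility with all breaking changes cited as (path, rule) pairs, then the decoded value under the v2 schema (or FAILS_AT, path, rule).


backward: COMPATIBLE []; decoded: {"severity": "FAX", "geo": {"active": true, "height": 0.25, "rating": -0.5, "enabled": true}, "age": 100, "retries": -2, "zip": 3}

in Session below, arrows point writer -> reader
backward on Session — v2 reading data written by v1:
  severity: Role -> Role, writer required; from severity
  geo: Audit -> Audit, writer required; from geo
  age: int32 -> int32, writer required; from age
  retries: int64 -> int64, writer optional; from retries
  zip: int32 -> int32, writer required; from zip
  writer field seq has no reader counterpart
  geo.active: bool -> bool, writer required; from geo.active
  geo.height: float64 -> float64, writer optional; from geo.height
  geo.rating: float64 -> float64, writer optional; from geo.rating
  geo.enabled: bool -> bool, writer required; from geo.primary
  nothing fires on Session: backward is COMPATIBLE
migrating the Session value to v2:
  severity := "FAX"
  geo.active := true
  geo.height := 0.25
  geo.rating := -0.5
  geo.enabled := true (from writer primary)
  age := 100
  retries := -2 (missing; default applied)
  zip := 3
  writer seq: no reader field; dropped
  => decoded: {"severity": "FAX", "geo": {"active": true, "height": 0.25, "rating": -0.5, "enabled": true}, "age": 100, "retries": -2, "zip": 3}
checking off the Session differences that do not matter here:
  field zip in record Session: required changed to optional -> matters only for Session's forward compatibility — outside the asked direction


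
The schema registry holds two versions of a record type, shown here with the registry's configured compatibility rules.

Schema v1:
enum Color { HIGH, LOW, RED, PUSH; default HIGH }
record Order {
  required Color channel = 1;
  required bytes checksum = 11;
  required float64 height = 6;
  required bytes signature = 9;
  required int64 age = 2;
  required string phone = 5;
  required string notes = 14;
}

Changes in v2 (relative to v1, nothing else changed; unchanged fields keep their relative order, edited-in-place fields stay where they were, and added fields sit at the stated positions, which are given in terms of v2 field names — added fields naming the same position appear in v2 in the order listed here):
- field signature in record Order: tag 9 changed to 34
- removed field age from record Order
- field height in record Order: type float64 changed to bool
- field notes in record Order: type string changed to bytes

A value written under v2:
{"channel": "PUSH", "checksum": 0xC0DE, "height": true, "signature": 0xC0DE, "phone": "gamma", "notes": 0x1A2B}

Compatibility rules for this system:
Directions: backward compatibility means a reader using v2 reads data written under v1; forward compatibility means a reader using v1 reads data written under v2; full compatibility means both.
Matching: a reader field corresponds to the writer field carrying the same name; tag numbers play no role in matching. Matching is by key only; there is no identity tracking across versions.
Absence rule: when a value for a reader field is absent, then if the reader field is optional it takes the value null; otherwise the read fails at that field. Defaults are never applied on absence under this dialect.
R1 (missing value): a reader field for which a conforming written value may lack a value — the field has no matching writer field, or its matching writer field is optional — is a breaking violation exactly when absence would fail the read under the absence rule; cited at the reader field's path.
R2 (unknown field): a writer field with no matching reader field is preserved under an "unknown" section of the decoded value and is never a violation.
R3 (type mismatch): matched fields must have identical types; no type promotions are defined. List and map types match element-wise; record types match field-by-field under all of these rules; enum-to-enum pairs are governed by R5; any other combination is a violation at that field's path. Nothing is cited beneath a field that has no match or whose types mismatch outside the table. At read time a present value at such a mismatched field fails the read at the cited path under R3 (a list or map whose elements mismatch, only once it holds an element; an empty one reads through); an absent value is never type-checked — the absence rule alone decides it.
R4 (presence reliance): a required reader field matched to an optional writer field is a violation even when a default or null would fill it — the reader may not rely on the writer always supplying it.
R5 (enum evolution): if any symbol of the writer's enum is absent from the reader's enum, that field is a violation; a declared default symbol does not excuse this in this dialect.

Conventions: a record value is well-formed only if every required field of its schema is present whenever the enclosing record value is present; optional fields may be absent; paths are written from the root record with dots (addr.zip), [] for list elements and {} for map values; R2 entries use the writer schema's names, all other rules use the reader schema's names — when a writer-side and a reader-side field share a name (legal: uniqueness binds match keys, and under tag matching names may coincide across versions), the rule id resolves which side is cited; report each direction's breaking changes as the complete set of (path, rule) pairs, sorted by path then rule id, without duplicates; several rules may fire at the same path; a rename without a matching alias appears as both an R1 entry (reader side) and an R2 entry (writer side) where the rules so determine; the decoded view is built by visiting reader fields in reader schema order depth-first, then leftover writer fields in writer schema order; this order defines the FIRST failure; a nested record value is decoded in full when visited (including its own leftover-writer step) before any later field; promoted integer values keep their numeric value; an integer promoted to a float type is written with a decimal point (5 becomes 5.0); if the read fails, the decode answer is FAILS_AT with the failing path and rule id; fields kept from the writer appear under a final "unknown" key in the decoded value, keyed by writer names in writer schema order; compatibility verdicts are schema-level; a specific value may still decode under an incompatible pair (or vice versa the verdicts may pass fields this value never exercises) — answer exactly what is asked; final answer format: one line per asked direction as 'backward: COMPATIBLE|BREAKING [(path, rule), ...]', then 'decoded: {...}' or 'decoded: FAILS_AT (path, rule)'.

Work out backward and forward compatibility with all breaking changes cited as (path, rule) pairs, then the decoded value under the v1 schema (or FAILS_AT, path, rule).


the writer's type comes first in each Order pair
backward analysis of Order with v2 as reader and v1 as writer:
  channel <- channel (Color -> Color, writer required)
  checksum <- checksum (bytes -> bytes, writer required)
  height <- height (float64 -> bool, writer required)
  signature <- signature (bytes -> bytes, writer required)
  phone <- phone (string -> string, writer required)
  notes <- notes (string -> bytes, writer required)
  writer field age has no reader counterpart
  violation R3 at height
  violation R3 at notes
  backward on Order therefore BREAKING (2)
forward analysis of Order with v1 as reader and v2 as writer:
  channel <- channel (Color -> Color, writer required)
  checksum <- checksum (bytes -> bytes, writer required)
  height <- height (bool -> float64, writer required)
  signature <- signature (bytes -> bytes, writer required)
  age: no writer match
  phone <- phone (string -> string, writer required)
  notes <- notes (bytes -> string, writer required)
  violation R1 at age
  violation R3 at height
  violation R3 at notes
  forward on Order therefore BREAKING (3)
decoding the Order value with the v1 reader:
  channel := "PUSH"
  checksum := 0xC0DE
  read fails at height under R3
  => FAILS_AT (height, R3)

backward: BREAKING [(height, R3), (notes, R3)]; forward: BREAKING [(age, R1), (height, R3), (notes, R3)]; decoded: FAILS_AT (height, R3)
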